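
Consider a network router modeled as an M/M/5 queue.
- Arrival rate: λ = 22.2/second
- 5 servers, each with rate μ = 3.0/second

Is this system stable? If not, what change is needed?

Stability requires ρ = λ/(cμ) < 1
ρ = 22.2/(5 × 3.0) = 22.2/15.00 = 1.4800
Since 1.4800 ≥ 1, the system is UNSTABLE.
Need c > λ/μ = 22.2/3.0 = 7.40.
Minimum servers needed: c = 8.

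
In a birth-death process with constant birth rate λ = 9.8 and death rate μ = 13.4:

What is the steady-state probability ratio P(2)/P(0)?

For constant rates: P(n)/P(0) = (λ/μ)^n
P(2)/P(0) = (9.8/13.4)^2 = 0.73134^2 = 0.5349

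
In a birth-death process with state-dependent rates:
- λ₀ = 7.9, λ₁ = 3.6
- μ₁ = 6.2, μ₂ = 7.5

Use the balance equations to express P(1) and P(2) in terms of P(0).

Balance equations:
State 0: λ₀P₀ = μ₁P₁ → P₁ = (λ₀/μ₁)P₀ = (7.9/6.2)P₀ = 1.2742P₀
State 1: P₂ = (λ₀λ₁)/(μ₁μ₂)P₀ = (7.9×3.6)/(6.2×7.5)P₀ = 0.6116P₀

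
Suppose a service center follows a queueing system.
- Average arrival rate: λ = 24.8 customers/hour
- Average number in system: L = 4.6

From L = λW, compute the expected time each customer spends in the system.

Little's Law: L = λW, so W = L/λ
W = 4.6/24.8 = 0.1855 hours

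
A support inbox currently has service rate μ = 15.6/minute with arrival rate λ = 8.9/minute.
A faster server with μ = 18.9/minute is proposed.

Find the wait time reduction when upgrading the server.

System 1: ρ₁ = 8.9/15.6 = 0.5705, W₁ = 1/(15.6-8.9) = 0.14925
System 2: ρ₂ = 8.9/18.9 = 0.4709, W₂ = 1/(18.9-8.9) = 0.10000
Improvement: (W₁-W₂)/W₁ = (0.14925-0.10000)/0.14925 = 33.00%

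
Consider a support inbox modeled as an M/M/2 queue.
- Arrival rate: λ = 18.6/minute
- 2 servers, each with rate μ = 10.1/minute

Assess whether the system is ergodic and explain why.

Stability requires ρ = λ/(cμ) < 1
ρ = 18.6/(2 × 10.1) = 18.6/20.20 = 0.9208
Since 0.9208 < 1, the system is STABLE.
The servers are busy 92.08% of the time.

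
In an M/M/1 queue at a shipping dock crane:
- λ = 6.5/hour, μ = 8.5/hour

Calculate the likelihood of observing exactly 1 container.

ρ = λ/μ = 6.5/8.5 = 0.7647
P(n) = (1-ρ)ρⁿ
P(1) = (1-0.7647) × 0.7647^1
P(1) = 0.2353 × 0.7647
P(1) = 0.1799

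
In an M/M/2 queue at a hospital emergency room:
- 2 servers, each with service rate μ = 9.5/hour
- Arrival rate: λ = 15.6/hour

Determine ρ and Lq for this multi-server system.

Traffic intensity: ρ = λ/(cμ) = 15.6/(2×9.5) = 0.8211
Since ρ = 0.8211 < 1, system is stable.
Offered load a = λ/μ = cρ = 15.6/9.5 = 1.6421
P₀ = [ Σₙ₌₀^1 aⁿ/n! + a^2/(2!(1-ρ)) ]⁻¹
Σ = a^0/0! + a^1/1! = 1.0000 + 1.6421 = 2.6421
a^2/(2!(1-ρ)) = 2.69651/(2 × 0.178947) = 7.5344
P₀ = 1/(2.6421 + 7.5344) = 0.09827
Lq = P₀·a^2·ρ / (2!(1-ρ)²) = 0.098266 × 2.6965 × 0.82105 / (2 × 0.032022) = 3.3970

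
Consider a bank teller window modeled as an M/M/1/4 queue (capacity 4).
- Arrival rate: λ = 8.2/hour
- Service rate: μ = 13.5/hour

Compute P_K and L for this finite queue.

ρ = λ/μ = 8.2/13.5 = 0.60741
P₀ = (1-ρ)/(1-ρ^(K+1)) = (1-0.60741)/(1-0.60741^5) = 0.3926/0.9173 = 0.4280
P_K = P₀×ρ^K = 0.42798 × 0.60741^4 = 0.42798 × 0.13612 = 0.05826
Blocking probability P_4 = 0.05826 (5.83%)
L = ρ[1 - (K+1)ρ^K + Kρ^(K+1)] / [(1-ρ)(1-ρ^(K+1))]
L = 0.60741 × (1 - 5×0.13612 + 4×0.082682) / ((1 - 0.60741) × (1 - 0.082682)) = 1.0965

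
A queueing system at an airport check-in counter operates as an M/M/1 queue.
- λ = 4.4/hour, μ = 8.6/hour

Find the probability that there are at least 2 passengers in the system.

ρ = λ/μ = 4.4/8.6 = 0.51163
P(N ≥ n) = ρⁿ
P(N ≥ 2) = 0.51163^2
P(N ≥ 2) = 0.2618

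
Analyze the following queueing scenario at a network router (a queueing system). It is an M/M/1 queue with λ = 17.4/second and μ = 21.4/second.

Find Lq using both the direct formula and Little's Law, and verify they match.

Method 1 (direct): Lq = λ²/(μ(μ-λ)) = 302.76/(21.4 × 4.00) = 3.5369

Method 2 (Little's Law):
W = 1/(μ-λ) = 1/4.00 = 0.2500
Wq = W - 1/μ = 0.2500 - 0.04673 = 0.20327
Lq = λWq = 17.4 × 0.20327 = 3.5369 ✔ (matches Method 1)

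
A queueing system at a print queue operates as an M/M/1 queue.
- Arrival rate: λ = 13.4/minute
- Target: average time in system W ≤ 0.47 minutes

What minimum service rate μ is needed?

For M/M/1: W = 1/(μ-λ)
Need W ≤ 0.47, so 1/(μ-λ) ≤ 0.47
μ - λ ≥ 1/0.47 = 2.1277
μ ≥ 13.4 + 2.1277 = 15.5277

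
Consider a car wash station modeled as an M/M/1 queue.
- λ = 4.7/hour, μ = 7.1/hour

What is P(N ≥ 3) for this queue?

ρ = λ/μ = 4.7/7.1 = 0.6620
P(N ≥ n) = ρⁿ
P(N ≥ 3) = 0.6620^3
P(N ≥ 3) = 0.2901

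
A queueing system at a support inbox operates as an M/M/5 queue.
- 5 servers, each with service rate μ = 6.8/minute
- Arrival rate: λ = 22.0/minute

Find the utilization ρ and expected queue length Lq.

Traffic intensity: ρ = λ/(cμ) = 22.0/(5×6.8) = 0.6471
Since ρ = 0.6471 < 1, system is stable.
Offered load a = λ/μ = cρ = 22.0/6.8 = 3.2353
P₀ = [ Σₙ₌₀^4 aⁿ/n! + a^5/(5!(1-ρ)) ]⁻¹
Σ = a^0/0! + a^1/1! + a^2/2! + a^3/3! + a^4/4! = 1.0000 + 3.2353 + 5.2336 + 5.6440 + 4.5650 = 19.6779
a^5/(5!(1-ρ)) = 354.4613/(120 × 0.352941) = 8.3692
P₀ = 1/(19.6779 + 8.3692) = 0.03565
Lq = P₀·a^5·ρ / (5!(1-ρ)²) = 0.0356542 × 354.4613 × 0.647059 / (120 × 0.124567) = 0.5471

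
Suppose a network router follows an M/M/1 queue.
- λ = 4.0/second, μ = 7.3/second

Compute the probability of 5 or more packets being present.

ρ = λ/μ = 4.0/7.3 = 0.54795
P(N ≥ n) = ρⁿ
P(N ≥ 5) = 0.54795^5
P(N ≥ 5) = 0.04940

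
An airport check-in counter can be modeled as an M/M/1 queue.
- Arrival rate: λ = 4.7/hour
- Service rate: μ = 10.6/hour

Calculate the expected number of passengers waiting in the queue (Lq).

ρ = λ/μ = 4.7/10.6 = 0.4434
For M/M/1: Lq = λ²/(μ(μ-λ))
Lq = 22.09/(10.6 × 5.90)
Lq = 0.3532 passengers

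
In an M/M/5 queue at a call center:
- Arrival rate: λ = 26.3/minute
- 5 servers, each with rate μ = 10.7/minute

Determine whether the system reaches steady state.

Stability requires ρ = λ/(cμ) < 1
ρ = 26.3/(5 × 10.7) = 26.3/53.50 = 0.4916
Since 0.4916 < 1, the system is STABLE.
The servers are busy 49.16% of the time.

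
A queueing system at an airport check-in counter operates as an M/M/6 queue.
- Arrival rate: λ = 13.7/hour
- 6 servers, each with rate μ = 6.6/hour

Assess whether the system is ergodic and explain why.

Stability requires ρ = λ/(cμ) < 1
ρ = 13.7/(6 × 6.6) = 13.7/39.60 = 0.3460
Since 0.3460 < 1, the system is STABLE.
The servers are busy 34.60% of the time.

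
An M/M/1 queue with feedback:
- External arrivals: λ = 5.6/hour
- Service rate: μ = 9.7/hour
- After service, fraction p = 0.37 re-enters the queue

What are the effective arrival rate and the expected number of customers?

Effective arrival rate: λ_eff = λ/(1-p) = 5.6/(1-0.37) = 5.6/0.63 = 8.8889
ρ = λ_eff/μ = 8.8889/9.7 = 0.91638
L = ρ/(1-ρ) = 0.91638/(1-0.91638) = 10.9589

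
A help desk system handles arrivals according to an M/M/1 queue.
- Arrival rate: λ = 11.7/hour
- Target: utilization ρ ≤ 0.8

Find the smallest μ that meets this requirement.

ρ = λ/μ, so μ = λ/ρ
μ ≥ 11.7/0.8 = 14.6250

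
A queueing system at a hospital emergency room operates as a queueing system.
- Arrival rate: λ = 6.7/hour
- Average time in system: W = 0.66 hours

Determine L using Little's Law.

Little's Law: L = λW
L = 6.7 × 0.66 = 4.4220 patients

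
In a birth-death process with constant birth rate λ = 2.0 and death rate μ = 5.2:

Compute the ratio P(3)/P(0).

For constant rates: P(n)/P(0) = (λ/μ)^n
P(3)/P(0) = (2.0/5.2)^3 = 0.38462^3 = 0.05690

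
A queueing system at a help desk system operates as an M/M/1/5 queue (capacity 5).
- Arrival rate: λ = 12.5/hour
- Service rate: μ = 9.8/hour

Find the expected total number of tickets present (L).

ρ = λ/μ = 12.5/9.8 = 1.2755
P₀ = (1-ρ)/(1-ρ^(K+1)) = (1-1.2755)/(1-1.2755^6) = -0.2755/-3.3061 = 0.08333
P_K = P₀×ρ^K = 0.08333 × 1.2755^5 = 0.08333 × 3.3760 = 0.2813
L = ρ[1 - (K+1)ρ^K + Kρ^(K+1)] / [(1-ρ)(1-ρ^(K+1))]
L = 1.2755 × (1 - 6×3.3760 + 5×4.3061) / ((1 - 1.2755) × (1 - 4.3061)) = 3.1851 tickets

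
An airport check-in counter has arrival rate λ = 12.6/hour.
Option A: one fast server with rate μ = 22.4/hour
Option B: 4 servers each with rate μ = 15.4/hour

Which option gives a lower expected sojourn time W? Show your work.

Option A: single server μ = 22.4 (M/M/1)
  ρ_A = 12.6/22.4 = 0.5625
  W_A = 1/(μ-λ) = 1/(22.4-12.6) = 1/9.80 = 0.1020

Option B: 4 servers μ = 15.4 (M/M/4)
  ρ_B = λ/(cμ) = 12.6/(4×15.4) = 0.2045
  Offered load a = λ/μ = cρ = 12.6/15.4 = 0.8182
  P₀ = [ Σₙ₌₀^3 aⁿ/n! + a^4/(4!(1-ρ)) ]⁻¹
  Σ = a^0/0! + a^1/1! + a^2/2! + a^3/3! = 1.0000 + 0.8182 + 0.3347 + 0.09128 = 2.2442
  a^4/(4!(1-ρ)) = 0.4481/(24 × 0.7955) = 0.02347
  P₀ = 1/(2.2442 + 0.02347) = 0.4410
  Lq = P₀·a^4·ρ / (4!(1-ρ)²) = 0.44099 × 0.44813 × 0.20455 / (24 × 0.63275) = 0.002662
  Wq_B = Lq/λ = 0.002662/12.6 = 0.0002113
  W_B = Wq_B + 1/μ = 0.0002113 + 0.06494 = 0.06515

Since W_B = 0.06515 < W_A = 0.1020, Option B (multiple servers) has the shorter time in system.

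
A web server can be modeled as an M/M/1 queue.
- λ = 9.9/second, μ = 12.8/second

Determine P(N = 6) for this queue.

ρ = λ/μ = 9.9/12.8 = 0.77344
P(n) = (1-ρ)ρⁿ
P(6) = (1-0.77344) × 0.77344^6
P(6) = 0.22656 × 0.21407
P(6) = 0.04850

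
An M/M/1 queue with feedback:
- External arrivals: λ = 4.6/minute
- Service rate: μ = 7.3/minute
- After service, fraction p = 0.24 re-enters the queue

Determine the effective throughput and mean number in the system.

Effective arrival rate: λ_eff = λ/(1-p) = 4.6/(1-0.24) = 4.6/0.76 = 6.052632
ρ = λ_eff/μ = 6.052632/7.3 = 0.829128
L = ρ/(1-ρ) = 0.829128/(1-0.829128) = 4.8523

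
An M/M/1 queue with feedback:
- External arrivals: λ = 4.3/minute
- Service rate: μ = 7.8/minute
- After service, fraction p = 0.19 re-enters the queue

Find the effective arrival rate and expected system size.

Effective arrival rate: λ_eff = λ/(1-p) = 4.3/(1-0.19) = 4.3/0.81 = 5.30864
ρ = λ_eff/μ = 5.30864/7.8 = 0.680595
L = ρ/(1-ρ) = 0.680595/(1-0.680595) = 2.1308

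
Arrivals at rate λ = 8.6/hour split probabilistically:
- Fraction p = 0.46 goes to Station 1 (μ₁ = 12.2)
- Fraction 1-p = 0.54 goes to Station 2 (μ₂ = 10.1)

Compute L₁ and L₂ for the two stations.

Effective rates: λ₁ = 8.6×0.46 = 3.956, λ₂ = 8.6×0.54 = 4.644
Station 1: ρ₁ = 3.956/12.2 = 0.3243, L₁ = ρ₁/(1-ρ₁) = 0.3243/(1-0.3243) = 0.4799
Station 2: ρ₂ = 4.644/10.1 = 0.4598, L₂ = ρ₂/(1-ρ₂) = 0.4598/(1-0.4598) = 0.8512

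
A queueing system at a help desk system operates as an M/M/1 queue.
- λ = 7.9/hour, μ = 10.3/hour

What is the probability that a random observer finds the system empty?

ρ = λ/μ = 7.9/10.3 = 0.7670
P(0) = 1 - ρ = 1 - 0.7670 = 0.2330
The server is idle 23.30% of the time.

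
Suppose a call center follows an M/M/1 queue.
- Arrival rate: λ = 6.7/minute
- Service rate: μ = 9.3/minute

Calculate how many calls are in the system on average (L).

ρ = λ/μ = 6.7/9.3 = 0.7204
For M/M/1: L = λ/(μ-λ)
L = 6.7/(9.3-6.7) = 6.7/2.60
L = 2.5769 calls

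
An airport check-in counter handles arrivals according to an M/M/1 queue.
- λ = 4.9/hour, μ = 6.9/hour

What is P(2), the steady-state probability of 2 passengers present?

ρ = λ/μ = 4.9/6.9 = 0.7101
P(n) = (1-ρ)ρⁿ
P(2) = (1-0.7101) × 0.7101^2
P(2) = 0.2899 × 0.5042
P(2) = 0.1462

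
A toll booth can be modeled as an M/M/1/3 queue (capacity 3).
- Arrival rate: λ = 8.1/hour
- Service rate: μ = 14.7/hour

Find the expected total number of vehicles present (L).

ρ = λ/μ = 8.1/14.7 = 0.55102
P₀ = (1-ρ)/(1-ρ^(K+1)) = (1-0.55102)/(1-0.55102^4) = 0.4490/0.9078 = 0.4946
P_K = P₀×ρ^K = 0.49457 × 0.55102^3 = 0.49457 × 0.16730 = 0.08274
L = ρ[1 - (K+1)ρ^K + Kρ^(K+1)] / [(1-ρ)(1-ρ^(K+1))]
L = 0.55102 × (1 - 4×0.1673 + 3×0.09219) / ((1 - 0.55102) × (1 - 0.09219)) = 0.8211 vehicles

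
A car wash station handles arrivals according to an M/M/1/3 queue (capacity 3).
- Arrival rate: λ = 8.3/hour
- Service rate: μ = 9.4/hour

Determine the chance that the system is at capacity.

ρ = λ/μ = 8.3/9.4 = 0.8830
P₀ = (1-ρ)/(1-ρ^(K+1)) = (1-0.8830)/(1-0.8830^4) = 0.1170/0.3921 = 0.2984
P_K = P₀×ρ^K = 0.2984 × 0.8830^3 = 0.2984 × 0.6885 = 0.2054
Blocking probability = 20.54%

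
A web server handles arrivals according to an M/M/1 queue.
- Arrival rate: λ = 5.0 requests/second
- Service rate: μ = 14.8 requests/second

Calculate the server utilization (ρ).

Server utilization: ρ = λ/μ
ρ = 5.0/14.8 = 0.3378
The server is busy 33.78% of the time.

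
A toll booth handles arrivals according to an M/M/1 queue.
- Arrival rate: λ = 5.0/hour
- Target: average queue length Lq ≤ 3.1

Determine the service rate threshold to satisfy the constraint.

For M/M/1: Lq = λ²/(μ(μ-λ))
Need Lq ≤ 3.1, i.e. μ(μ-λ) ≥ λ²/3.1
μ² - 5.0μ - 25.00/3.1 ≥ 0  →  μ² - 5.0μ - 8.06452 ≥ 0
Quadratic formula (positive root): μ = [λ + √(λ² + 4×8.06452)]/2
Discriminant: 25.00 + 4×8.06452 = 57.2581, √57.2581 = 7.5669
μ ≥ (5.0 + 7.5669)/2 = 6.2835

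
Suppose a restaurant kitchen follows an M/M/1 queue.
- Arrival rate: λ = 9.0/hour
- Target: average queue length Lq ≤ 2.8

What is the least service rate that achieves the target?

For M/M/1: Lq = λ²/(μ(μ-λ))
Need Lq ≤ 2.8, i.e. μ(μ-λ) ≥ λ²/2.8
μ² - 9.0μ - 81.00/2.8 ≥ 0  →  μ² - 9.0μ - 28.92857 ≥ 0
Quadratic formula (positive root): μ = [λ + √(λ² + 4×28.92857)]/2
Discriminant: 81.00 + 4×28.92857 = 196.7143, √196.7143 = 14.02549
μ ≥ (9.0 + 14.02549)/2 = 11.5127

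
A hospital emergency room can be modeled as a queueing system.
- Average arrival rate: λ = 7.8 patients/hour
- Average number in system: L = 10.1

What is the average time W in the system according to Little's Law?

Little's Law: L = λW, so W = L/λ
W = 10.1/7.8 = 1.2949 hours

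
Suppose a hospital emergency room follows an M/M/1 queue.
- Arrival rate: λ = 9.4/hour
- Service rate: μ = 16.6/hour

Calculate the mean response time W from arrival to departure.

First, compute utilization: ρ = λ/μ = 9.4/16.6 = 0.5663
For M/M/1: W = 1/(μ-λ)
W = 1/(16.6-9.4) = 1/7.20
W = 0.1389 hours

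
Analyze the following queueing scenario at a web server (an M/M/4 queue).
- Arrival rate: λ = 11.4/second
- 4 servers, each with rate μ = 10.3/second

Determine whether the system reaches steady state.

Stability requires ρ = λ/(cμ) < 1
ρ = 11.4/(4 × 10.3) = 11.4/41.20 = 0.2767
Since 0.2767 < 1, the system is STABLE.
The servers are busy 27.67% of the time.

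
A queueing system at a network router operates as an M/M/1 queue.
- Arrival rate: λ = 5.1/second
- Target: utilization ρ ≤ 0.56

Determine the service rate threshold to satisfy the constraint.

ρ = λ/μ, so μ = λ/ρ
μ ≥ 5.1/0.56 = 9.1071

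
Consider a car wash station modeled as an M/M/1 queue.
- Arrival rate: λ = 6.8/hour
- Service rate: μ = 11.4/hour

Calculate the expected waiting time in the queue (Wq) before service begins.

First, compute utilization: ρ = λ/μ = 6.8/11.4 = 0.5965
For M/M/1: Wq = λ/(μ(μ-λ))
Wq = 6.8/(11.4 × (11.4-6.8))
Wq = 6.8/(11.4 × 4.60)
Wq = 0.1297 hours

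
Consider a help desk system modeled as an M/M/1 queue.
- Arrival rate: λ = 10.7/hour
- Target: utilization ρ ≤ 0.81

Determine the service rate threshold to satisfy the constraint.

ρ = λ/μ, so μ = λ/ρ
μ ≥ 10.7/0.81 = 13.2099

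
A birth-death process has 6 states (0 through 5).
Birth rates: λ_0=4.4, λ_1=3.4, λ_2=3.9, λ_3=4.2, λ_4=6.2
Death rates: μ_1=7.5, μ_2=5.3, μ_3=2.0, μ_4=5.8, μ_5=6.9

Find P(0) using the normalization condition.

Ratios P(n)/P(0) = (λ₀···λₙ₋₁)/(μ₁···μₙ):
P(1)/P(0) = (4.4)/(7.5) = 0.5867
P(2)/P(0) = (4.4×3.4)/(7.5×5.3) = 0.3764
P(3)/P(0) = (4.4×3.4×3.9)/(7.5×5.3×2.0) = 0.7339
P(4)/P(0) = (4.4×3.4×3.9×4.2)/(7.5×5.3×2.0×5.8) = 0.5314
P(5)/P(0) = (4.4×3.4×3.9×4.2×6.2)/(7.5×5.3×2.0×5.8×6.9) = 0.4775

Normalization: ∑ P(n) = 1
P(0) × (1.0000 + 0.5867 + 0.3764 + 0.7339 + 0.5314 + 0.4775) = 1
P(0) × 3.7059 = 1
P(0) = 1/3.7059 = 0.2698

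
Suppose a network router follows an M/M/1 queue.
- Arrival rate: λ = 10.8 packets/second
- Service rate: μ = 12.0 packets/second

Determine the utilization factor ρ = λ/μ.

Server utilization: ρ = λ/μ
ρ = 10.8/12.0 = 0.9000
The server is busy 90.00% of the time.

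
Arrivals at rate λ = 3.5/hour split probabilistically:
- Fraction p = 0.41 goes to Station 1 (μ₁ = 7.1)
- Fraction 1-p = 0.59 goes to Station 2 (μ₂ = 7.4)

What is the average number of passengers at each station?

Effective rates: λ₁ = 3.5×0.41 = 1.435, λ₂ = 3.5×0.59 = 2.065
Station 1: ρ₁ = 1.435/7.1 = 0.2021, L₁ = ρ₁/(1-ρ₁) = 0.2021/(1-0.2021) = 0.2533
Station 2: ρ₂ = 2.065/7.4 = 0.27905, L₂ = ρ₂/(1-ρ₂) = 0.27905/(1-0.27905) = 0.3871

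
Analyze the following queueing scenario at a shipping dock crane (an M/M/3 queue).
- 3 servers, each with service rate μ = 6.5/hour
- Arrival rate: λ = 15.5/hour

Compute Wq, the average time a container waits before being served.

Traffic intensity: ρ = λ/(cμ) = 15.5/(3×6.5) = 0.7949
Since ρ = 0.7949 < 1, system is stable.
Offered load a = λ/μ = cρ = 15.5/6.5 = 2.3846
P₀ = [ Σₙ₌₀^2 aⁿ/n! + a^3/(3!(1-ρ)) ]⁻¹
Σ = a^0/0! + a^1/1! + a^2/2! = 1.0000 + 2.3846 + 2.8432 = 6.2278
a^3/(3!(1-ρ)) = 13.5599/(6 × 0.205128) = 11.0174
P₀ = 1/(6.2278 + 11.0174) = 0.05799
Lq = P₀·a^3·ρ / (3!(1-ρ)²) = 0.057987 × 13.5599 × 0.79487 / (6 × 0.042078) = 2.4756
Wq = Lq/λ = 2.4756/15.5 = 0.1597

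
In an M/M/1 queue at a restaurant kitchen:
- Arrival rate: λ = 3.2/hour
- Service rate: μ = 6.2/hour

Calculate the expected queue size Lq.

ρ = λ/μ = 3.2/6.2 = 0.5161
For M/M/1: Lq = λ²/(μ(μ-λ))
Lq = 10.24/(6.2 × 3.00)
Lq = 0.5505 orders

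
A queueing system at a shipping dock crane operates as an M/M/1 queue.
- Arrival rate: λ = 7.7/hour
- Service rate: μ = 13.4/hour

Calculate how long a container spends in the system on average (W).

First, compute utilization: ρ = λ/μ = 7.7/13.4 = 0.5746
For M/M/1: W = 1/(μ-λ)
W = 1/(13.4-7.7) = 1/5.70
W = 0.1754 hours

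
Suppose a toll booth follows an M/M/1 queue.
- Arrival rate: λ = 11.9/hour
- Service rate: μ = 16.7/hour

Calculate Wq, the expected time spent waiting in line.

First, compute utilization: ρ = λ/μ = 11.9/16.7 = 0.7126
For M/M/1: Wq = λ/(μ(μ-λ))
Wq = 11.9/(16.7 × (16.7-11.9))
Wq = 11.9/(16.7 × 4.80)
Wq = 0.1485 hours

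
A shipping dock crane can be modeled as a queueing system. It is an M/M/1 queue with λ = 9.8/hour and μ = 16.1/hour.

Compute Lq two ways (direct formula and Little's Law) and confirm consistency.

Method 1 (direct): Lq = λ²/(μ(μ-λ)) = 96.04/(16.1 × 6.30) = 0.9469

Method 2 (Little's Law):
W = 1/(μ-λ) = 1/6.30 = 0.15873
Wq = W - 1/μ = 0.15873 - 0.062112 = 0.09662
Lq = λWq = 9.8 × 0.09662 = 0.9469 ✔ (matches Method 1)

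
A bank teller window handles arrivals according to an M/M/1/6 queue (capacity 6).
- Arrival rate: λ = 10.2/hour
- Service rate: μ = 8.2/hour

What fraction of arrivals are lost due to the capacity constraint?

ρ = λ/μ = 10.2/8.2 = 1.2439
P₀ = (1-ρ)/(1-ρ^(K+1)) = (1-1.2439)/(1-1.2439^7) = -0.2439/-3.6078 = 0.06760
P_K = P₀×ρ^K = 0.06760 × 1.2439^6 = 0.06760 × 3.7044 = 0.2504
Blocking probability = 25.04%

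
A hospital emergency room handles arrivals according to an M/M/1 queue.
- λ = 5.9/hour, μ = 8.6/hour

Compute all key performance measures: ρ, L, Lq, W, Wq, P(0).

Step 1: ρ = λ/μ = 5.9/8.6 = 0.6860
Step 2: L = λ/(μ-λ) = 5.9/2.70 = 2.1852
Step 3: Lq = λ²/(μ(μ-λ)) = 34.81/(8.6×2.70) = 1.4991
Step 4: W = 1/(μ-λ) = 1/2.70 = 0.37037
Step 5: Wq = λ/(μ(μ-λ)) = 5.9/(8.6×2.70) = 0.2541
Step 6: P(0) = 1-ρ = 0.3140
Verify: L = λW = 5.9×0.37037 = 2.1852 ✔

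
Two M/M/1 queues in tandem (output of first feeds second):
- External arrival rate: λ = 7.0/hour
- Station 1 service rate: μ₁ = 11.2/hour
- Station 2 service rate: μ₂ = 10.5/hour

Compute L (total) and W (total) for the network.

By Jackson's theorem, each station behaves as independent M/M/1.
Station 1: ρ₁ = 7.0/11.2 = 0.6250, L₁ = ρ₁/(1-ρ₁) = λ/(μ₁-λ) = 7.0/4.20 = 1.6667
Station 2: ρ₂ = 7.0/10.5 = 0.6667, L₂ = ρ₂/(1-ρ₂) = λ/(μ₂-λ) = 7.0/3.50 = 2.0000
Total: L = L₁ + L₂ = 1.6667 + 2.0000 = 3.6667
W = L/λ = 3.6667/7.0 = 0.5238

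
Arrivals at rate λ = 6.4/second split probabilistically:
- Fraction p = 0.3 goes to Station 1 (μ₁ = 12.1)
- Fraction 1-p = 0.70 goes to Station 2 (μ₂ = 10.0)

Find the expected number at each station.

Effective rates: λ₁ = 6.4×0.3 = 1.92, λ₂ = 6.4×0.70 = 4.48
Station 1: ρ₁ = 1.92/12.1 = 0.1587, L₁ = ρ₁/(1-ρ₁) = 0.1587/(1-0.1587) = 0.1886
Station 2: ρ₂ = 4.48/10.0 = 0.4480, L₂ = ρ₂/(1-ρ₂) = 0.4480/(1-0.4480) = 0.8116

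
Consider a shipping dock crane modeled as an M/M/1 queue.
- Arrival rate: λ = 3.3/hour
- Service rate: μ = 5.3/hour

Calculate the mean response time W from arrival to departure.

First, compute utilization: ρ = λ/μ = 3.3/5.3 = 0.6226
For M/M/1: W = 1/(μ-λ)
W = 1/(5.3-3.3) = 1/2.00
W = 0.5000 hours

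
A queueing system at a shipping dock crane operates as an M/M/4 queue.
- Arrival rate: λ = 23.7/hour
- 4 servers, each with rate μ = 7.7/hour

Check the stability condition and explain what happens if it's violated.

Stability requires ρ = λ/(cμ) < 1
ρ = 23.7/(4 × 7.7) = 23.7/30.80 = 0.7695
Since 0.7695 < 1, the system is STABLE.
The servers are busy 76.95% of the time.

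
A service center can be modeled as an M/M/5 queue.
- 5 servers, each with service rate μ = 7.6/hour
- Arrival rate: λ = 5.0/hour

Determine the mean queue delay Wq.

Traffic intensity: ρ = λ/(cμ) = 5.0/(5×7.6) = 0.1316
Since ρ = 0.1316 < 1, system is stable.
Offered load a = λ/μ = cρ = 5.0/7.6 = 0.6579
P₀ = [ Σₙ₌₀^4 aⁿ/n! + a^5/(5!(1-ρ)) ]⁻¹
Σ = a^0/0! + a^1/1! + a^2/2! + a^3/3! + a^4/4! = 1.0000 + 0.6579 + 0.2164 + 0.04746 + 0.007806 = 1.9296
a^5/(5!(1-ρ)) = 0.12325/(120 × 0.86842) = 0.001183
P₀ = 1/(1.9296 + 0.001183) = 0.5179
Lq = P₀·a^5·ρ / (5!(1-ρ)²) = 0.51793 × 0.12325 × 0.13158 / (120 × 0.75416) = 0.00009281
Wq = Lq/λ = 0.00009281/5.0 = 0.00001856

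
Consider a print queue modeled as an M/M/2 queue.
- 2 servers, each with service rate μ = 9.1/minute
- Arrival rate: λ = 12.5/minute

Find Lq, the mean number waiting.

Traffic intensity: ρ = λ/(cμ) = 12.5/(2×9.1) = 0.6868
Since ρ = 0.6868 < 1, system is stable.
Offered load a = λ/μ = cρ = 12.5/9.1 = 1.3736
P₀ = [ Σₙ₌₀^1 aⁿ/n! + a^2/(2!(1-ρ)) ]⁻¹
Σ = a^0/0! + a^1/1! = 1.0000 + 1.3736 = 2.3736
a^2/(2!(1-ρ)) = 1.88685/(2 × 0.313187) = 3.0123
P₀ = 1/(2.3736 + 3.0123) = 0.1857
Lq = P₀·a^2·ρ / (2!(1-ρ)²) = 0.18567 × 1.8868 × 0.68681 / (2 × 0.098086) = 1.2265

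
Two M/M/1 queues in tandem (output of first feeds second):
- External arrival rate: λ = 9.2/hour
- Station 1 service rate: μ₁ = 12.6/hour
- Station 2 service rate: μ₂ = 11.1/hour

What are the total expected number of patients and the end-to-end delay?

By Jackson's theorem, each station behaves as independent M/M/1.
Station 1: ρ₁ = 9.2/12.6 = 0.7302, L₁ = ρ₁/(1-ρ₁) = λ/(μ₁-λ) = 9.2/3.40 = 2.7059
Station 2: ρ₂ = 9.2/11.1 = 0.8288, L₂ = ρ₂/(1-ρ₂) = λ/(μ₂-λ) = 9.2/1.90 = 4.8421
Total: L = L₁ + L₂ = 2.7059 + 4.8421 = 7.5480
W = L/λ = 7.5480/9.2 = 0.8204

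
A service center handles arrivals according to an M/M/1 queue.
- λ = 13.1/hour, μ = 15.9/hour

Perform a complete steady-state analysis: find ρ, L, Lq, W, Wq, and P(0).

Step 1: ρ = λ/μ = 13.1/15.9 = 0.8239
Step 2: L = λ/(μ-λ) = 13.1/2.80 = 4.6786
Step 3: Lq = λ²/(μ(μ-λ)) = 171.61/(15.9×2.80) = 3.8547
Step 4: W = 1/(μ-λ) = 1/2.80 = 0.357143
Step 5: Wq = λ/(μ(μ-λ)) = 13.1/(15.9×2.80) = 0.2942
Step 6: P(0) = 1-ρ = 0.1761
Verify: L = λW = 13.1×0.357143 = 4.6786 ✔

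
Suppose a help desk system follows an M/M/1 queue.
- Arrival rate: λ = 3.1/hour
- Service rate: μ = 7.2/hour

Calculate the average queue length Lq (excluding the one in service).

ρ = λ/μ = 3.1/7.2 = 0.4306
For M/M/1: Lq = λ²/(μ(μ-λ))
Lq = 9.61/(7.2 × 4.10)
Lq = 0.3255 tickets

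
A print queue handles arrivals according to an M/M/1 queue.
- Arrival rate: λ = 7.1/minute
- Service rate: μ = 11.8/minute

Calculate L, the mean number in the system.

ρ = λ/μ = 7.1/11.8 = 0.6017
For M/M/1: L = λ/(μ-λ)
L = 7.1/(11.8-7.1) = 7.1/4.70
L = 1.5106 jobs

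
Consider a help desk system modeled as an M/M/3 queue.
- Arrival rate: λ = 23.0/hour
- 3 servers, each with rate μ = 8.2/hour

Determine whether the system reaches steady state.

Stability requires ρ = λ/(cμ) < 1
ρ = 23.0/(3 × 8.2) = 23.0/24.60 = 0.9350
Since 0.9350 < 1, the system is STABLE.
The servers are busy 93.50% of the time.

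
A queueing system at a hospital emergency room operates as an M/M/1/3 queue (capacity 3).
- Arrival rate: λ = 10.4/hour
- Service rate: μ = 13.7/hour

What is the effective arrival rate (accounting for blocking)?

ρ = λ/μ = 10.4/13.7 = 0.75912
P₀ = (1-ρ)/(1-ρ^(K+1)) = (1-0.75912)/(1-0.75912^4) = 0.24088/0.66792 = 0.3606
P_K = P₀×ρ^K = 0.3606 × 0.75912^3 = 0.3606 × 0.4375 = 0.1578
λ_eff = λ(1-P_K) = 10.4 × (1 - 0.15777) = 10.4 × 0.84223 = 8.7592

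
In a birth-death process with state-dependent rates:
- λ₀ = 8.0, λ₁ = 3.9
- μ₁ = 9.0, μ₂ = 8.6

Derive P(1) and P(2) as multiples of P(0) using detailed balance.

Balance equations:
State 0: λ₀P₀ = μ₁P₁ → P₁ = (λ₀/μ₁)P₀ = (8.0/9.0)P₀ = 0.8889P₀
State 1: P₂ = (λ₀λ₁)/(μ₁μ₂)P₀ = (8.0×3.9)/(9.0×8.6)P₀ = 0.4031P₀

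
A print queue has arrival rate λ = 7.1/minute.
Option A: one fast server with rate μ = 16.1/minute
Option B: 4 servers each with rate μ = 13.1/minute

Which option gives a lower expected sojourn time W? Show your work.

Option A: single server μ = 16.1 (M/M/1)
  ρ_A = 7.1/16.1 = 0.4410
  W_A = 1/(μ-λ) = 1/(16.1-7.1) = 1/9.00 = 0.1111

Option B: 4 servers μ = 13.1 (M/M/4)
  ρ_B = λ/(cμ) = 7.1/(4×13.1) = 0.1355
  Offered load a = λ/μ = cρ = 7.1/13.1 = 0.5420
  P₀ = [ Σₙ₌₀^3 aⁿ/n! + a^4/(4!(1-ρ)) ]⁻¹
  Σ = a^0/0! + a^1/1! + a^2/2! + a^3/3! = 1.0000 + 0.5420 + 0.1469 + 0.02653 = 1.7154
  a^4/(4!(1-ρ)) = 0.08629/(24 × 0.8645) = 0.004159
  P₀ = 1/(1.7154 + 0.004159) = 0.5815
  Lq = P₀·a^4·ρ / (4!(1-ρ)²) = 0.58155 × 0.086288 × 0.13550 / (24 × 0.74737) = 0.0003791
  Wq_B = Lq/λ = 0.0003791/7.1 = 0.00005339
  W_B = Wq_B + 1/μ = 0.00005339 + 0.07634 = 0.07639

Since W_B = 0.07639 < W_A = 0.1111, Option B (multiple servers) has the shorter time in system.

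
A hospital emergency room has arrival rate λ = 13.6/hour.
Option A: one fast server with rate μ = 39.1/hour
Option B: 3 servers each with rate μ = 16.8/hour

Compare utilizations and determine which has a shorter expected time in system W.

Option A: single server μ = 39.1 (M/M/1)
  ρ_A = 13.6/39.1 = 0.3478
  W_A = 1/(μ-λ) = 1/(39.1-13.6) = 1/25.50 = 0.03922

Option B: 3 servers μ = 16.8 (M/M/3)
  ρ_B = λ/(cμ) = 13.6/(3×16.8) = 0.2698
  Offered load a = λ/μ = cρ = 13.6/16.8 = 0.8095
  P₀ = [ Σₙ₌₀^2 aⁿ/n! + a^3/(3!(1-ρ)) ]⁻¹
  Σ = a^0/0! + a^1/1! + a^2/2! = 1.0000 + 0.8095 + 0.3277 = 2.1372
  a^3/(3!(1-ρ)) = 0.5305/(6 × 0.7302) = 0.1211
  P₀ = 1/(2.1372 + 0.1211) = 0.4428
  Lq = P₀·a^3·ρ / (3!(1-ρ)²) = 0.44281 × 0.53050 × 0.26984 / (6 × 0.53313) = 0.01982
  Wq_B = Lq/λ = 0.01982/13.6 = 0.001457
  W_B = Wq_B + 1/μ = 0.001457 + 0.05952 = 0.06098

Since W_A = 0.03922 < W_B = 0.06098, Option A (single fast server) has the shorter time in system.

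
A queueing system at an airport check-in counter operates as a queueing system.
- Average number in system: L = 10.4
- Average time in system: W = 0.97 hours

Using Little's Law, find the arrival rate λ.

Little's Law: L = λW, so λ = L/W
λ = 10.4/0.97 = 10.7216 passengers/hour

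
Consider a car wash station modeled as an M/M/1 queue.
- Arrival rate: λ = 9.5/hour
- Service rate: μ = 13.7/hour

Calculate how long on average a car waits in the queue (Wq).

First, compute utilization: ρ = λ/μ = 9.5/13.7 = 0.6934
For M/M/1: Wq = λ/(μ(μ-λ))
Wq = 9.5/(13.7 × (13.7-9.5))
Wq = 9.5/(13.7 × 4.20)
Wq = 0.1651 hours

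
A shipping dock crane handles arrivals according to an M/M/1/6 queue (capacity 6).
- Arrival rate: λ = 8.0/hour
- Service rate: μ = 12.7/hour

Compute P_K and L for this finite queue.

ρ = λ/μ = 8.0/12.7 = 0.629921
P₀ = (1-ρ)/(1-ρ^(K+1)) = (1-0.629921)/(1-0.629921^7) = 0.37008/0.96064 = 0.3852
P_K = P₀×ρ^K = 0.3852 × 0.629921^6 = 0.3852 × 0.06248 = 0.02407
Blocking probability P_6 = 0.02407 (2.41%)
L = ρ[1 - (K+1)ρ^K + Kρ^(K+1)] / [(1-ρ)(1-ρ^(K+1))]
L = 0.629921 × (1 - 7×0.06248 + 6×0.03936) / ((1 - 0.629921) × (1 - 0.03936)) = 1.4154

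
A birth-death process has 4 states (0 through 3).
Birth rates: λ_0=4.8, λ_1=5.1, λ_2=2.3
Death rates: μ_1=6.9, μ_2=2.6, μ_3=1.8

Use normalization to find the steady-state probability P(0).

Ratios P(n)/P(0) = (λ₀···λₙ₋₁)/(μ₁···μₙ):
P(1)/P(0) = (4.8)/(6.9) = 0.6957
P(2)/P(0) = (4.8×5.1)/(6.9×2.6) = 1.3645
P(3)/P(0) = (4.8×5.1×2.3)/(6.9×2.6×1.8) = 1.7436

Normalization: ∑ P(n) = 1
P(0) × (1.0000 + 0.6957 + 1.3645 + 1.7436) = 1
P(0) × 4.8038 = 1
P(0) = 1/4.8038 = 0.2082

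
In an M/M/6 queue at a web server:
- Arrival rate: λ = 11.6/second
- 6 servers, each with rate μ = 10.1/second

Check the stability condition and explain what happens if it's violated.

Stability requires ρ = λ/(cμ) < 1
ρ = 11.6/(6 × 10.1) = 11.6/60.60 = 0.1914
Since 0.1914 < 1, the system is STABLE.
The servers are busy 19.14% of the time.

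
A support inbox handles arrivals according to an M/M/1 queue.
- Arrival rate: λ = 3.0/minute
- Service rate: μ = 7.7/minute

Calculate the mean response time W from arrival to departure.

First, compute utilization: ρ = λ/μ = 3.0/7.7 = 0.3896
For M/M/1: W = 1/(μ-λ)
W = 1/(7.7-3.0) = 1/4.70
W = 0.2128 minutes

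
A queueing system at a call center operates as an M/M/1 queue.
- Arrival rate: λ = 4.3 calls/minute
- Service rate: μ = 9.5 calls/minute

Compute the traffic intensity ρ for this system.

Server utilization: ρ = λ/μ
ρ = 4.3/9.5 = 0.4526
The server is busy 45.26% of the time.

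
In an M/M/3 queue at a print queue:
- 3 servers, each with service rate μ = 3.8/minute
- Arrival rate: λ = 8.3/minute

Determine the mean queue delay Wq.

Traffic intensity: ρ = λ/(cμ) = 8.3/(3×3.8) = 0.7281
Since ρ = 0.7281 < 1, system is stable.
Offered load a = λ/μ = cρ = 8.3/3.8 = 2.1842
P₀ = [ Σₙ₌₀^2 aⁿ/n! + a^3/(3!(1-ρ)) ]⁻¹
Σ = a^0/0! + a^1/1! + a^2/2! = 1.0000 + 2.1842 + 2.3854 = 5.5696
a^3/(3!(1-ρ)) = 10.4204/(6 × 0.27193) = 6.3867
P₀ = 1/(5.5696 + 6.3867) = 0.08364
Lq = P₀·a^3·ρ / (3!(1-ρ)²) = 0.08364 × 10.4204 × 0.7281 / (6 × 0.07395) = 1.4302
Wq = Lq/λ = 1.4302/8.3 = 0.1723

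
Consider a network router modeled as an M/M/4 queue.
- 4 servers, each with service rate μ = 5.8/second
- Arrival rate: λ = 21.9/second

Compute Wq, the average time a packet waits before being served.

Traffic intensity: ρ = λ/(cμ) = 21.9/(4×5.8) = 0.9440
Since ρ = 0.9440 < 1, system is stable.
Offered load a = λ/μ = cρ = 21.9/5.8 = 3.7759
P₀ = [ Σₙ₌₀^3 aⁿ/n! + a^4/(4!(1-ρ)) ]⁻¹
Σ = a^0/0! + a^1/1! + a^2/2! + a^3/3! = 1.00000 + 3.77586 + 7.12857 + 8.97216 = 20.8766
a^4/(4!(1-ρ)) = 203.2659/(24 × 0.0560345) = 151.1464
P₀ = 1/(20.8766 + 151.1464) = 0.005813
Lq = P₀·a^4·ρ / (4!(1-ρ)²) = 0.0058132 × 203.2659 × 0.94397 / (24 × 0.0031399) = 14.8017
Wq = Lq/λ = 14.8017/21.9 = 0.6759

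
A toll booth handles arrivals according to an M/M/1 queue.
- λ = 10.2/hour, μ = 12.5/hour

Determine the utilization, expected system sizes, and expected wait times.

Step 1: ρ = λ/μ = 10.2/12.5 = 0.8160
Step 2: L = λ/(μ-λ) = 10.2/2.30 = 4.4348
Step 3: Lq = λ²/(μ(μ-λ)) = 104.04/(12.5×2.30) = 3.6188
Step 4: W = 1/(μ-λ) = 1/2.30 = 0.43478
Step 5: Wq = λ/(μ(μ-λ)) = 10.2/(12.5×2.30) = 0.3548
Step 6: P(0) = 1-ρ = 0.1840
Verify: L = λW = 10.2×0.43478 = 4.4348 ✔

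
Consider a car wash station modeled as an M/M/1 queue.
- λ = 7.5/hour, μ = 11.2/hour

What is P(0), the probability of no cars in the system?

ρ = λ/μ = 7.5/11.2 = 0.6696
P(0) = 1 - ρ = 1 - 0.6696 = 0.3304
The server is idle 33.04% of the time.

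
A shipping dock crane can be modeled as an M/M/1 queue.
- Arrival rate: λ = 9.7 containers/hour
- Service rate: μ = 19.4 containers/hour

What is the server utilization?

Server utilization: ρ = λ/μ
ρ = 9.7/19.4 = 0.5000
The server is busy 50.00% of the time.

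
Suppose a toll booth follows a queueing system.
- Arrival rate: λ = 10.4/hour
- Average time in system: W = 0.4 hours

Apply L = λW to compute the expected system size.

Little's Law: L = λW
L = 10.4 × 0.4 = 4.1600 vehicles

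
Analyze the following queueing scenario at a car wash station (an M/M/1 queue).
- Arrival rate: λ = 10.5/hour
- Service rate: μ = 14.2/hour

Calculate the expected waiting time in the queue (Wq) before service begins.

First, compute utilization: ρ = λ/μ = 10.5/14.2 = 0.7394
For M/M/1: Wq = λ/(μ(μ-λ))
Wq = 10.5/(14.2 × (14.2-10.5))
Wq = 10.5/(14.2 × 3.70)
Wq = 0.1998 hours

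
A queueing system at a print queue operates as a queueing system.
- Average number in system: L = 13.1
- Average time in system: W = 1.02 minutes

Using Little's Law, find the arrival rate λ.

Little's Law: L = λW, so λ = L/W
λ = 13.1/1.02 = 12.8431 jobs/minute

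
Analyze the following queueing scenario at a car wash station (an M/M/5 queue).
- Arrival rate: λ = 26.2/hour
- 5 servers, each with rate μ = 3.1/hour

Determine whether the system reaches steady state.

Stability requires ρ = λ/(cμ) < 1
ρ = 26.2/(5 × 3.1) = 26.2/15.50 = 1.6903
Since 1.6903 ≥ 1, the system is UNSTABLE.
Need c > λ/μ = 26.2/3.1 = 8.45.
Minimum servers needed: c = 9.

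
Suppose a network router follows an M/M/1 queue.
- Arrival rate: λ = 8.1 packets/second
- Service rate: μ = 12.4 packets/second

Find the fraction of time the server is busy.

Server utilization: ρ = λ/μ
ρ = 8.1/12.4 = 0.6532
The server is busy 65.32% of the time.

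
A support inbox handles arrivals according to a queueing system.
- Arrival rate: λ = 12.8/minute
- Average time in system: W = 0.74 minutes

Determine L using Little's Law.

Little's Law: L = λW
L = 12.8 × 0.74 = 9.4720 emails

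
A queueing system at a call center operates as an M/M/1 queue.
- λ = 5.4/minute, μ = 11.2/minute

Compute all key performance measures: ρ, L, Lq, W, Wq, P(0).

Step 1: ρ = λ/μ = 5.4/11.2 = 0.4821
Step 2: L = λ/(μ-λ) = 5.4/5.80 = 0.9310
Step 3: Lq = λ²/(μ(μ-λ)) = 29.16/(11.2×5.80) = 0.4489
Step 4: W = 1/(μ-λ) = 1/5.80 = 0.1724
Step 5: Wq = λ/(μ(μ-λ)) = 5.4/(11.2×5.80) = 0.08313
Step 6: P(0) = 1-ρ = 0.5179
Verify: L = λW = 5.4×0.1724 = 0.9310 ✔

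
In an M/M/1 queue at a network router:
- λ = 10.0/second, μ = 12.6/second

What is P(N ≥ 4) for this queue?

ρ = λ/μ = 10.0/12.6 = 0.7937
P(N ≥ n) = ρⁿ
P(N ≥ 4) = 0.7937^4
P(N ≥ 4) = 0.3968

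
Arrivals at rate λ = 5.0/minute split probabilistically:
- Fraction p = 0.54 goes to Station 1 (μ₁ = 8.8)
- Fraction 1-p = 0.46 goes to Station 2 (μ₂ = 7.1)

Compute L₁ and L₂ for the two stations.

Effective rates: λ₁ = 5.0×0.54 = 2.7, λ₂ = 5.0×0.46 = 2.3
Station 1: ρ₁ = 2.7/8.8 = 0.3068, L₁ = ρ₁/(1-ρ₁) = 0.3068/(1-0.3068) = 0.4426
Station 2: ρ₂ = 2.3/7.1 = 0.32394, L₂ = ρ₂/(1-ρ₂) = 0.32394/(1-0.32394) = 0.4792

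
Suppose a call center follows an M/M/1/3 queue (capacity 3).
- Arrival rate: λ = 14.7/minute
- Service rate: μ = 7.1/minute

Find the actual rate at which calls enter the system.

ρ = λ/μ = 14.7/7.1 = 2.0704
P₀ = (1-ρ)/(1-ρ^(K+1)) = (1-2.0704)/(1-2.0704^4) = -1.0704/-17.3746 = 0.06161
P_K = P₀×ρ^K = 0.06161 × 2.0704^3 = 0.06161 × 8.8749 = 0.5468
λ_eff = λ(1-P_K) = 14.7 × (1 - 0.54676) = 14.7 × 0.45324 = 6.6626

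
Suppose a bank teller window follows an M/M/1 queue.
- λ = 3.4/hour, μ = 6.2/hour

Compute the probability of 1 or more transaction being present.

ρ = λ/μ = 3.4/6.2 = 0.5484
P(N ≥ n) = ρⁿ
P(N ≥ 1) = 0.5484^1
P(N ≥ 1) = 0.5484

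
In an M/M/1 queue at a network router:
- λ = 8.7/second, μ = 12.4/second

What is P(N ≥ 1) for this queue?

ρ = λ/μ = 8.7/12.4 = 0.7016
P(N ≥ n) = ρⁿ
P(N ≥ 1) = 0.7016^1
P(N ≥ 1) = 0.7016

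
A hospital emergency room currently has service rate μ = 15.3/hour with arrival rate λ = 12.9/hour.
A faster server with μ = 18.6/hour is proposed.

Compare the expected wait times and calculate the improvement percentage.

System 1: ρ₁ = 12.9/15.3 = 0.8431, W₁ = 1/(15.3-12.9) = 0.41667
System 2: ρ₂ = 12.9/18.6 = 0.6935, W₂ = 1/(18.6-12.9) = 0.17544
Improvement: (W₁-W₂)/W₁ = (0.41667-0.17544)/0.41667 = 57.89%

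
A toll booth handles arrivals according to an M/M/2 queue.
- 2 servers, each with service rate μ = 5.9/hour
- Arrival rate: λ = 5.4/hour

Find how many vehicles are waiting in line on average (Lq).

Traffic intensity: ρ = λ/(cμ) = 5.4/(2×5.9) = 0.4576
Since ρ = 0.4576 < 1, system is stable.
Offered load a = λ/μ = cρ = 5.4/5.9 = 0.9153
P₀ = [ Σₙ₌₀^1 aⁿ/n! + a^2/(2!(1-ρ)) ]⁻¹
Σ = a^0/0! + a^1/1! = 1.0000 + 0.9153 = 1.9153
a^2/(2!(1-ρ)) = 0.8377/(2 × 0.5424) = 0.7722
P₀ = 1/(1.9153 + 0.7722) = 0.3721
Lq = P₀·a^2·ρ / (2!(1-ρ)²) = 0.3721 × 0.8377 × 0.4576 / (2 × 0.2942) = 0.2424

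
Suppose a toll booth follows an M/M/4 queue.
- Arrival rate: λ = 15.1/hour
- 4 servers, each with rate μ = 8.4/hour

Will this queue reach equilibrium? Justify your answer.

Stability requires ρ = λ/(cμ) < 1
ρ = 15.1/(4 × 8.4) = 15.1/33.60 = 0.4494
Since 0.4494 < 1, the system is STABLE.
The servers are busy 44.94% of the time.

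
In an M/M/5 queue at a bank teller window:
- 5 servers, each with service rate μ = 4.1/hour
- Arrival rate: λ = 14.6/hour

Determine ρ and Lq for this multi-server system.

Traffic intensity: ρ = λ/(cμ) = 14.6/(5×4.1) = 0.7122
Since ρ = 0.7122 < 1, system is stable.
Offered load a = λ/μ = cρ = 14.6/4.1 = 3.5610
P₀ = [ Σₙ₌₀^4 aⁿ/n! + a^5/(5!(1-ρ)) ]⁻¹
Σ = a^0/0! + a^1/1! + a^2/2! + a^3/3! + a^4/4! = 1.00000 + 3.56098 + 6.34027 + 7.52585 + 6.69984 = 25.1269
a^5/(5!(1-ρ)) = 572.5916/(120 × 0.287805) = 16.5793
P₀ = 1/(25.1269 + 16.5793) = 0.02398
Lq = P₀·a^5·ρ / (5!(1-ρ)²) = 0.023977 × 572.5916 × 0.71220 / (120 × 0.082832) = 0.9837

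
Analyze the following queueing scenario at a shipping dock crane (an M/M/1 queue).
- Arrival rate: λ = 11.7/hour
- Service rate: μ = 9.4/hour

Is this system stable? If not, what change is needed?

Stability requires ρ = λ/(cμ) < 1
ρ = 11.7/(1 × 9.4) = 11.7/9.40 = 1.2447
Since 1.2447 ≥ 1, the system is UNSTABLE.
Queue grows without bound. Need μ > λ = 11.7.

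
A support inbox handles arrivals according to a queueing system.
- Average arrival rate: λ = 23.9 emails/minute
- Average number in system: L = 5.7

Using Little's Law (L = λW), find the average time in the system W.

Little's Law: L = λW, so W = L/λ
W = 5.7/23.9 = 0.2385 minutes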